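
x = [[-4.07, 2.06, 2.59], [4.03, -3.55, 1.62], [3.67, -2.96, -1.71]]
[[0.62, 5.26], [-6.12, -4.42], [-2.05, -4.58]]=x @[[-0.43, -1.21], [0.76, -0.05], [-1.04, 0.17]]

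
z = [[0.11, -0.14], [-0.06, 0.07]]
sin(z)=[[0.11, -0.14], [-0.06, 0.07]]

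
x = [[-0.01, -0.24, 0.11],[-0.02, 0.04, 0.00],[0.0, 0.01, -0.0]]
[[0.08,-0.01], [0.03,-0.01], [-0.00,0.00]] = x @ [[-1.93,0.51], [-0.33,0.06], [-0.14,0.06]]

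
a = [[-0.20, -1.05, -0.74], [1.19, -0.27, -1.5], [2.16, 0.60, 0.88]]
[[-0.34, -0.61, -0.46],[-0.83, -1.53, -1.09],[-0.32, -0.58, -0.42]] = a @ [[-0.31, -0.57, -0.41], [0.19, 0.33, 0.27], [0.27, 0.51, 0.35]]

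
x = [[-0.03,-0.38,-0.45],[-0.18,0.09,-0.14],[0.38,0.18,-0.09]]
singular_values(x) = [0.6, 0.43, 0.22]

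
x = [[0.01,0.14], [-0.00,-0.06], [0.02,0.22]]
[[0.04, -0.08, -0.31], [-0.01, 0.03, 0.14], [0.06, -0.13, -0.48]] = x @ [[1.35, -1.47, 0.78], [0.16, -0.44, -2.26]]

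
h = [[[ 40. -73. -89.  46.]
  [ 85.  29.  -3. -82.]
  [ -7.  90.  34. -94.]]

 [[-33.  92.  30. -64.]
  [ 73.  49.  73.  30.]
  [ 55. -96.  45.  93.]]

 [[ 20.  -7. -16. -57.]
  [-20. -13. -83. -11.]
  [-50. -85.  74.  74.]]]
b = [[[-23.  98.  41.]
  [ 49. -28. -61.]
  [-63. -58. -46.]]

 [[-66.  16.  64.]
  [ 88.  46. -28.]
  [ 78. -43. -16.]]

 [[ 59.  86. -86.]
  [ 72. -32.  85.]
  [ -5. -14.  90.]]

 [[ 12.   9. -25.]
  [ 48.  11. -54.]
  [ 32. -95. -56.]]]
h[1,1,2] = 73.0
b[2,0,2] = -86.0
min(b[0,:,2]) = -61.0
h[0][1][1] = 29.0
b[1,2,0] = 78.0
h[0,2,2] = 34.0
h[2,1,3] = -11.0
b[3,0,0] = 12.0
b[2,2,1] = -14.0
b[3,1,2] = -54.0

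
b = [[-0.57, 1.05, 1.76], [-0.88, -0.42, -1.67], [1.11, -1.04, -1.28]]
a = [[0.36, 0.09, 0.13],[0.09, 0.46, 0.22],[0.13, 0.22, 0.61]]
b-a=[[-0.93, 0.96, 1.63], [-0.97, -0.88, -1.89], [0.98, -1.26, -1.89]]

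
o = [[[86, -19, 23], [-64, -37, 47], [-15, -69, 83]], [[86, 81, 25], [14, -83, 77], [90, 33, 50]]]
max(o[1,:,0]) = 90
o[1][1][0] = 14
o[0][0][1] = -19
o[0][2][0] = -15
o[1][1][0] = 14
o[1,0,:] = [86, 81, 25]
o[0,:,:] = [[86, -19, 23], [-64, -37, 47], [-15, -69, 83]]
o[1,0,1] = 81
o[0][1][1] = -37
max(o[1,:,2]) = 77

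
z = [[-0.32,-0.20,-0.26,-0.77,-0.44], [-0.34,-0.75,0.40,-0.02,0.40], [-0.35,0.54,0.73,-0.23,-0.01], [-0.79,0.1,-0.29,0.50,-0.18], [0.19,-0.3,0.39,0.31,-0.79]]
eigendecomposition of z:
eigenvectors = [[0.62+0.00j, (-0.03+0.4j), -0.03-0.40j, 0.13+0.36j, (0.13-0.36j)], [0.71+0.00j, (-0.11-0.43j), (-0.11+0.43j), -0.20-0.07j, -0.20+0.07j], [-0.06+0.00j, -0.07+0.26j, (-0.07-0.26j), (-0.67+0j), (-0.67-0j)], [0.28+0.00j, -0.06+0.30j, -0.06-0.30j, 0.13-0.58j, 0.13+0.58j], [(0.16+0j), (0.69+0j), (0.69-0j), (-0.08-0.05j), -0.08+0.05j]]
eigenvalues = [(-1+0j), (-0.82+0.58j), (-0.82-0.58j), (1+0.04j), (1-0.04j)]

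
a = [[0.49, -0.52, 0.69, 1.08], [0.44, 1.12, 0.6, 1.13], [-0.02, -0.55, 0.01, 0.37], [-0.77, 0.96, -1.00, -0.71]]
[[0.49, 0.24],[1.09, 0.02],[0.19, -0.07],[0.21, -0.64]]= a@ [[0.28,0.06], [0.30,-0.08], [-0.85,0.74], [1.01,-0.32]]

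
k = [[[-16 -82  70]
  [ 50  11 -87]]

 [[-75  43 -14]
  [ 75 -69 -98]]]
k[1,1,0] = 75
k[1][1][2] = -98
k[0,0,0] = -16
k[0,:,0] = [-16, 50]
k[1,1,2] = -98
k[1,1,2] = -98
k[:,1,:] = [[50, 11, -87], [75, -69, -98]]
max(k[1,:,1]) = 43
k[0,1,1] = 11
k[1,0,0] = -75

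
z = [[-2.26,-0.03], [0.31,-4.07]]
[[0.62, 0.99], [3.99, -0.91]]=z@[[-0.26, -0.44], [-1.0, 0.19]]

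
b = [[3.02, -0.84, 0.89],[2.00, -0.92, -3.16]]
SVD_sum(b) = [[1.69, -0.63, -1.16], [2.8, -1.05, -1.92]] + [[1.33, -0.21, 2.05], [-0.80, 0.13, -1.24]]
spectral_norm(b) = 4.15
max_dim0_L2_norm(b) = 3.62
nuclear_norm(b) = 7.02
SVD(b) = [[-0.52,-0.86], [-0.86,0.52]] @ diag([4.152876291465415, 2.8642134186866137]) @ [[-0.79, 0.29, 0.54],[-0.54, 0.09, -0.84]]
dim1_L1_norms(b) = [4.75, 6.08]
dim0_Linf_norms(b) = [3.02, 0.92, 3.16]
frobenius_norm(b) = 5.04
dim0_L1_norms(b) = [5.02, 1.76, 4.05]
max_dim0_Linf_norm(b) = 3.16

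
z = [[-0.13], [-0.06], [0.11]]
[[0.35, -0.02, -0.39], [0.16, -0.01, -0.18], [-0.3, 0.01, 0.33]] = z @ [[-2.72, 0.12, 2.98]]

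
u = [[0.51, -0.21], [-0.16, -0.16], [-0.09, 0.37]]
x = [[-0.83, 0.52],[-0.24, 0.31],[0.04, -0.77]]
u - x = [[1.34, -0.73], [0.08, -0.47], [-0.13, 1.14]]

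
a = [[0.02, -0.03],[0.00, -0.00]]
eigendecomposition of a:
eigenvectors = [[1.0, 0.83], [0.0, 0.55]]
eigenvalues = [0.02, -0.0]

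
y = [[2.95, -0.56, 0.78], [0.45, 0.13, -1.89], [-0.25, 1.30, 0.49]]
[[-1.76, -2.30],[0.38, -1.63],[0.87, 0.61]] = y@ [[-0.40,-0.94], [0.69,0.05], [-0.25,0.64]]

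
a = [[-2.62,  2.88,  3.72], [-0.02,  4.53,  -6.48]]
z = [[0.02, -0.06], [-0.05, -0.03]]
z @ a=[[-0.05, -0.21, 0.46],  [0.13, -0.28, 0.01]]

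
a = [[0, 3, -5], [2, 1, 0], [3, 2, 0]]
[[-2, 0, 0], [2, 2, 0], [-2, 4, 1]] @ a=[[0, -6, 10], [4, 8, -10], [11, 0, 10]]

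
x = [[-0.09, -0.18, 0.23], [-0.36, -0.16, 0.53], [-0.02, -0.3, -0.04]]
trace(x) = -0.29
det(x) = 0.01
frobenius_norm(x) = 0.79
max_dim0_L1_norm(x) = 0.8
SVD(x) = [[-0.40, 0.26, -0.88], [-0.91, -0.23, 0.35], [-0.12, 0.94, 0.33]] @ diag([0.7220154784902182, 0.3105655730829623, 0.061177394813709436]) @ [[0.51, 0.35, -0.79],[0.14, -0.94, -0.33],[-0.85, 0.06, -0.52]]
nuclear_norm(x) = 1.09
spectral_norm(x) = 0.72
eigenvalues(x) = [(0.09+0j), (-0.19+0.35j), (-0.19-0.35j)]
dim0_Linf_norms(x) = [0.36, 0.3, 0.53]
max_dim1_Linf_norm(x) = 0.53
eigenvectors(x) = [[(0.85+0j),0.39+0.11j,0.39-0.11j],[(-0.25+0j),0.71+0.00j,0.71-0.00j],[(0.46+0j),(0.22+0.54j),0.22-0.54j]]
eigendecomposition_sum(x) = [[0.08+0.00j, (-0.04+0j), -0.02+0.00j],  [(-0.03+0j), (0.01-0j), (0.01+0j)],  [(0.05+0j), (-0.02+0j), -0.01+0.00j]] + [[(-0.09-0.04j), -0.07+0.07j, 0.12+0.11j], [-0.17-0.03j, -0.09+0.15j, 0.26+0.13j], [-0.03-0.14j, -0.14-0.02j, -0.02+0.24j]] + [[(-0.09+0.04j), -0.07-0.07j, (0.12-0.11j)], [(-0.17+0.03j), (-0.09-0.15j), (0.26-0.13j)], [-0.03+0.14j, (-0.14+0.02j), -0.02-0.24j]]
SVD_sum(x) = [[-0.15,-0.10,0.23], [-0.33,-0.23,0.52], [-0.04,-0.03,0.07]] + [[0.01, -0.08, -0.03], [-0.01, 0.07, 0.02], [0.04, -0.27, -0.10]] + [[0.05, -0.00, 0.03], [-0.02, 0.0, -0.01], [-0.02, 0.00, -0.01]]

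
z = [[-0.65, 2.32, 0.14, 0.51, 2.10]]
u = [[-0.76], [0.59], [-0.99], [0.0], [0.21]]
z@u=[[2.17]]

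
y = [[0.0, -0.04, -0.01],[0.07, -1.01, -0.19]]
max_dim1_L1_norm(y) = 1.27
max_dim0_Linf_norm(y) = 1.01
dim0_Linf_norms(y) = [0.07, 1.01, 0.19]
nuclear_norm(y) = 1.03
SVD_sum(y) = [[0.00, -0.04, -0.01],[0.07, -1.01, -0.19]] + [[-0.00, 0.0, -0.00], [0.00, -0.00, 0.00]]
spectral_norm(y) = 1.03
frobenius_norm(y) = 1.03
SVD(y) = [[-0.04, -1.0], [-1.00, 0.04]] @ diag([1.0309152639006909, 0.003703870484912342]) @ [[-0.07,0.98,0.18], [0.75,-0.07,0.65]]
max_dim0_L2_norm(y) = 1.01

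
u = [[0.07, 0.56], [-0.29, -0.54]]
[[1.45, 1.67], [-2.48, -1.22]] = u @[[4.86,  -1.72], [1.98,  3.19]]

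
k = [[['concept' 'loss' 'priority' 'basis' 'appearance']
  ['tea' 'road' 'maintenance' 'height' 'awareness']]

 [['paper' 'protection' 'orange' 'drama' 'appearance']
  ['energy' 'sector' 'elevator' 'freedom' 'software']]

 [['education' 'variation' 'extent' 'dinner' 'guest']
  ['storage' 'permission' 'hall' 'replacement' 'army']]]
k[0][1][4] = 'awareness'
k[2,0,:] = ['education', 'variation', 'extent', 'dinner', 'guest']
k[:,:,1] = [['loss', 'road'], ['protection', 'sector'], ['variation', 'permission']]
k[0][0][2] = 'priority'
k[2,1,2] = 'hall'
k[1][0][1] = 'protection'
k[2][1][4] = 'army'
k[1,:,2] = ['orange', 'elevator']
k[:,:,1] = [['loss', 'road'], ['protection', 'sector'], ['variation', 'permission']]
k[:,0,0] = ['concept', 'paper', 'education']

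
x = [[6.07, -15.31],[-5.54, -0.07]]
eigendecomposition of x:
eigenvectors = [[0.92,0.77], [-0.4,0.64]]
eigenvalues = [12.71, -6.71]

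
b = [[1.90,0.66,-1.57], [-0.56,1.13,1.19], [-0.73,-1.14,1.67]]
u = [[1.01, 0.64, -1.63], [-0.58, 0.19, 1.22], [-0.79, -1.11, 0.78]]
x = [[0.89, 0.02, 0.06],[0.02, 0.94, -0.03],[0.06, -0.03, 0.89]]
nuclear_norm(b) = 5.65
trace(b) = 4.70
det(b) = 3.91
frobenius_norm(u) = 2.90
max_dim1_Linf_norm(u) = 1.63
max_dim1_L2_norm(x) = 0.94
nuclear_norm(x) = 2.72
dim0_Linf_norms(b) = [1.9, 1.14, 1.67]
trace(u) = 1.98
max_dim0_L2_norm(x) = 0.94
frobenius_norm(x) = 1.57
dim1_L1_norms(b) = [4.13, 2.88, 3.54]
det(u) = -0.10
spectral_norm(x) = 0.96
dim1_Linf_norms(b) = [1.9, 1.19, 1.67]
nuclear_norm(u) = 3.74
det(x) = 0.74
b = u + x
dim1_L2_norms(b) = [2.55, 1.73, 2.15]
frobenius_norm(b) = 3.76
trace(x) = 2.72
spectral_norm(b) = 3.34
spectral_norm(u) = 2.73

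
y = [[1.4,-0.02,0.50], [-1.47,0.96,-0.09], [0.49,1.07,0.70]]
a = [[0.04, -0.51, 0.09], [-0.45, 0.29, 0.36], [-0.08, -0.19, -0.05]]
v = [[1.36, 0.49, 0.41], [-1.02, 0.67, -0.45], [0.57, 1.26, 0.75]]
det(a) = 0.04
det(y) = 0.03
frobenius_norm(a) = 0.85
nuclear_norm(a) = 1.29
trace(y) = 3.06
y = a + v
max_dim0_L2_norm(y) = 2.09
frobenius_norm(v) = 2.53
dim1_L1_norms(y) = [1.92, 2.52, 2.26]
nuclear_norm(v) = 3.83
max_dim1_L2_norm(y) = 1.76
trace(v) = 2.78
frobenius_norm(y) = 2.68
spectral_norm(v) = 2.10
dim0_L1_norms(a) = [0.57, 0.99, 0.5]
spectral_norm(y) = 2.21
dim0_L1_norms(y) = [3.36, 2.05, 1.29]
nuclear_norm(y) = 3.73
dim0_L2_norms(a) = [0.46, 0.62, 0.37]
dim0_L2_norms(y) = [2.09, 1.44, 0.86]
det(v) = 1.02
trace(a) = 0.28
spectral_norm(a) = 0.71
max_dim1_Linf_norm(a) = 0.51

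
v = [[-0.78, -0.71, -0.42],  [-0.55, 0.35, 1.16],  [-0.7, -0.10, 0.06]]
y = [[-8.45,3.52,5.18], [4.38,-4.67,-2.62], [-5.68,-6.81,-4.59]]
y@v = [[1.03, 6.71, 7.94],[0.99, -4.48, -7.41],[11.39, 2.11, -5.79]]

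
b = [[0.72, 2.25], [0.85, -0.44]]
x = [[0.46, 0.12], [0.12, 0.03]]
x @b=[[0.43,  0.98], [0.11,  0.26]]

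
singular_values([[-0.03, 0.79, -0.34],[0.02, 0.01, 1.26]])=[1.33, 0.75]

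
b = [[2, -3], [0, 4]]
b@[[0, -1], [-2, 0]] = [[6, -2], [-8, 0]]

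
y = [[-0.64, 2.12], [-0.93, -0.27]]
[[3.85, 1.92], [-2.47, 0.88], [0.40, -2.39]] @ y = [[-4.25,7.64],[0.76,-5.47],[1.97,1.49]]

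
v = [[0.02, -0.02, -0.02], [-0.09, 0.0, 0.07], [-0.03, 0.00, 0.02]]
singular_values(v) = [0.12, 0.02, 0.0]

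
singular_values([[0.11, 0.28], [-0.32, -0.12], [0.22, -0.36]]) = [0.47, 0.4]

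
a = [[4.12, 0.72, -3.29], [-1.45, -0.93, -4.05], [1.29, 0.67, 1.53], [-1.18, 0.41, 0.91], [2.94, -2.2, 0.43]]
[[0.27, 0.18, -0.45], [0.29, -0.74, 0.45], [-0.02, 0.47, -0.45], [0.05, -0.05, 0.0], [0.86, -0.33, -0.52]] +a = [[4.39, 0.90, -3.74], [-1.16, -1.67, -3.6], [1.27, 1.14, 1.08], [-1.13, 0.36, 0.91], [3.80, -2.53, -0.09]]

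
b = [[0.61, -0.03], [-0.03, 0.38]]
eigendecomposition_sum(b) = [[0.6, -0.08],[-0.08, 0.01]] + [[0.01, 0.05], [0.05, 0.37]]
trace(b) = 0.99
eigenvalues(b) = [0.61, 0.38]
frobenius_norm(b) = 0.72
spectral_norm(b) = 0.61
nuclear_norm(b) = 0.99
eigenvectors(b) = [[0.99, 0.13], [-0.13, 0.99]]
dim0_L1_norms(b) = [0.64, 0.41]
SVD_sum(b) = [[0.6, -0.08], [-0.08, 0.01]] + [[0.01, 0.05], [0.05, 0.37]]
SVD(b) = [[-0.99, 0.13], [0.13, 0.99]] @ diag([0.613848643240047, 0.37615135675995287]) @ [[-0.99,0.13], [0.13,0.99]]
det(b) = 0.23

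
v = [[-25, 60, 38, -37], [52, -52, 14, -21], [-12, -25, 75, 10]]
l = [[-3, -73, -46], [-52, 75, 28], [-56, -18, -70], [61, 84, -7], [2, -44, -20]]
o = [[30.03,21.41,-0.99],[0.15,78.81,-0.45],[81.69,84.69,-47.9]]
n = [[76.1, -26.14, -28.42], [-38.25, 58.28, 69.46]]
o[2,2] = -47.9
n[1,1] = 58.28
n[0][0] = 76.1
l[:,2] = [-46, 28, -70, -7, -20]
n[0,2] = -28.42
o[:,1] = [21.41, 78.81, 84.69]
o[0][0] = 30.03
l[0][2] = -46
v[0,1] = 60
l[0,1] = -73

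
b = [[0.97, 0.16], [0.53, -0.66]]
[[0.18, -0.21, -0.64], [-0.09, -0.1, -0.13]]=b @ [[0.14, -0.21, -0.61], [0.25, -0.02, -0.3]]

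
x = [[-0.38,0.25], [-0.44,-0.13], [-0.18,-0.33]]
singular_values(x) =[0.61, 0.43]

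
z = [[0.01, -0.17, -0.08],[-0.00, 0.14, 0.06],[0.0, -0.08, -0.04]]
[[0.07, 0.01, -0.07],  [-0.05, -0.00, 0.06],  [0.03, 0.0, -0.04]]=z@[[0.41, -0.24, 0.33], [-0.25, 0.17, 0.40], [-0.33, -0.46, 0.08]]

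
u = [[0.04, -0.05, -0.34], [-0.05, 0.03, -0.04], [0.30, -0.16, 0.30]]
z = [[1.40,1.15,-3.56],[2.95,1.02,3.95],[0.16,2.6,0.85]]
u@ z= [[-0.15, -0.89, -0.63],[0.01, -0.13, 0.26],[-0.00, 0.96, -1.45]]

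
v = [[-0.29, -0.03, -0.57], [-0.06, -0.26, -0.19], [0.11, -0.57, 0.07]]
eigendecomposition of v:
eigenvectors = [[-0.84, -0.91, 0.85],[-0.15, -0.10, 0.44],[0.52, 0.40, 0.28]]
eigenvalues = [0.06, -0.05, -0.5]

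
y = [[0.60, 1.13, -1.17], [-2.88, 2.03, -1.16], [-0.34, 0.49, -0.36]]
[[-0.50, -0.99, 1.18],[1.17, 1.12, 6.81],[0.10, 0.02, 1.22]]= y @ [[-0.41, -0.48, -1.25], [0.27, 0.47, 1.42], [0.48, 1.05, -0.28]]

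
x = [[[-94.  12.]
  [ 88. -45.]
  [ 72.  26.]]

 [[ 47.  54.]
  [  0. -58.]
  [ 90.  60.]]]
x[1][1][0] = 0.0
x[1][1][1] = -58.0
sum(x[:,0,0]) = -47.0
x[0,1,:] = [88.0, -45.0]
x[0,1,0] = 88.0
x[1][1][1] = -58.0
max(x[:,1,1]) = -45.0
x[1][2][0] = 90.0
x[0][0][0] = -94.0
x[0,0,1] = 12.0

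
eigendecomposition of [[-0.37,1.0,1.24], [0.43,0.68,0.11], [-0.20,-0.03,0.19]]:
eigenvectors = [[0.5,0.88,0.64], [0.85,-0.38,-0.5], [-0.17,0.28,0.59]]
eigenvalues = [0.91, -0.41, 0.0]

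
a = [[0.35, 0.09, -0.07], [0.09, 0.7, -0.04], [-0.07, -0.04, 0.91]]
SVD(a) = [[-0.15, 0.19, -0.97], [-0.23, 0.95, 0.22], [0.96, 0.25, -0.10]] @ diag([0.9303916490892431, 0.7073200204817228, 0.3222883304290343]) @ [[-0.15, -0.23, 0.96], [0.19, 0.95, 0.25], [-0.97, 0.22, -0.1]]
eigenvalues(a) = [0.32, 0.93, 0.71]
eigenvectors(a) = [[-0.97, 0.15, 0.19], [0.22, 0.23, 0.95], [-0.1, -0.96, 0.25]]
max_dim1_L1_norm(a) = 1.02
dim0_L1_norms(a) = [0.51, 0.83, 1.02]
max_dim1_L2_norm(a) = 0.91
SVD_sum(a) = [[0.02, 0.03, -0.14], [0.03, 0.05, -0.2], [-0.14, -0.20, 0.86]] + [[0.03, 0.13, 0.03], [0.13, 0.64, 0.17], [0.03, 0.17, 0.05]] + [[0.30, -0.07, 0.03], [-0.07, 0.02, -0.01], [0.03, -0.01, 0.0]]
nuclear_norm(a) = 1.96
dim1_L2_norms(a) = [0.37, 0.71, 0.91]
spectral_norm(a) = 0.93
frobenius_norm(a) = 1.21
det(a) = 0.21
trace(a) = 1.96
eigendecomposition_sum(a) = [[0.3,-0.07,0.03], [-0.07,0.02,-0.01], [0.03,-0.01,0.00]] + [[0.02, 0.03, -0.14], [0.03, 0.05, -0.20], [-0.14, -0.2, 0.86]] + [[0.03, 0.13, 0.03], [0.13, 0.64, 0.17], [0.03, 0.17, 0.05]]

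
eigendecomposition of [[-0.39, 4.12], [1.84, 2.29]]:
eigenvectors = [[-0.92, -0.68],[0.39, -0.73]]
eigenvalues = [-2.11, 4.01]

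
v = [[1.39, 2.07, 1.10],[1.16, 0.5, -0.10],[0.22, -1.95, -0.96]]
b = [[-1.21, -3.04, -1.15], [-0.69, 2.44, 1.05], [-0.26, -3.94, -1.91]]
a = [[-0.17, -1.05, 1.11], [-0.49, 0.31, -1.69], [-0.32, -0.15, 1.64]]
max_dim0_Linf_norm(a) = 1.69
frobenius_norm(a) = 2.89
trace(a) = 1.78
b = a @ v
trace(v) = 0.93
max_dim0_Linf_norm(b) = 3.94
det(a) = -1.26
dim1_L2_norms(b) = [3.47, 2.74, 4.39]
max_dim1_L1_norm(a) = 2.49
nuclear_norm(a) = 4.10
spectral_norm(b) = 6.09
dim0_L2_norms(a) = [0.61, 1.11, 2.6]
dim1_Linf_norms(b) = [3.04, 2.44, 3.94]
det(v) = -1.29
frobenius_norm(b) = 6.23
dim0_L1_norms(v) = [2.77, 4.52, 2.16]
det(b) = 1.61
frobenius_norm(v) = 3.72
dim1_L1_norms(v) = [4.56, 1.76, 3.13]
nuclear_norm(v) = 5.12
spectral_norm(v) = 3.41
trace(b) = -0.68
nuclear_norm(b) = 7.60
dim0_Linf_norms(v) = [1.39, 2.07, 1.1]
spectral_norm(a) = 2.72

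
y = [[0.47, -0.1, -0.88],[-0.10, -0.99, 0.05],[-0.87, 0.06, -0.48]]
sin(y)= [[0.4, -0.08, -0.74], [-0.08, -0.83, 0.04], [-0.73, 0.05, -0.4]]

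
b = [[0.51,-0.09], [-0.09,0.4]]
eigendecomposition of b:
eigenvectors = [[0.87, 0.49], [-0.49, 0.87]]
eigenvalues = [0.56, 0.35]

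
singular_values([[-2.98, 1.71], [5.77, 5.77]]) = [8.22, 3.29]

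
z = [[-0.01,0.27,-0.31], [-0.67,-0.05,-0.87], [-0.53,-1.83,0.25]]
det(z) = -0.19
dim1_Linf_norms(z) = [0.31, 0.87, 1.83]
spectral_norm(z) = 1.95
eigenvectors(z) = [[0.06, 0.79, -0.29], [0.62, -0.27, -0.41], [0.79, -0.55, 0.86]]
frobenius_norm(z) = 2.25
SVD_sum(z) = [[0.08, 0.28, -0.03], [-0.04, -0.13, 0.02], [-0.56, -1.82, 0.23]] + [[-0.16,0.02,-0.23], [-0.61,0.08,-0.90], [0.02,-0.00,0.03]] + [[0.06, -0.02, -0.05], [-0.02, 0.01, 0.01], [0.01, -0.00, -0.01]]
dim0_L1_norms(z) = [1.21, 2.15, 1.43]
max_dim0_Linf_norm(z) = 1.83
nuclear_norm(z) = 3.16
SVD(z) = [[0.15, -0.25, -0.96], [-0.07, -0.97, 0.24], [-0.99, 0.03, -0.16]] @ diag([1.947955349059469, 1.1260422348361985, 0.084845998348199]) @ [[0.29, 0.95, -0.12], [0.56, -0.07, 0.82], [-0.77, 0.31, 0.55]]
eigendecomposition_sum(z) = [[-0.05, -0.06, -0.05], [-0.52, -0.59, -0.46], [-0.67, -0.75, -0.58]] + [[0.12,-0.04,0.02], [-0.04,0.01,-0.01], [-0.08,0.03,-0.01]] + [[-0.07, 0.37, -0.28], [-0.11, 0.53, -0.41], [0.22, -1.1, 0.85]]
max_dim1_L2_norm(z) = 1.92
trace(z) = 0.19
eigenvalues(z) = [-1.23, 0.12, 1.3]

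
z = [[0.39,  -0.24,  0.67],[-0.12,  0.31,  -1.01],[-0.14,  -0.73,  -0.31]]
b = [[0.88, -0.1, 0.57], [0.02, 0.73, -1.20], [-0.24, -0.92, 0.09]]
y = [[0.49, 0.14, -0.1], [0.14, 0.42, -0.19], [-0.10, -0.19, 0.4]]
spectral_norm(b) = 1.63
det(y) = 0.06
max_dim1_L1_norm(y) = 0.75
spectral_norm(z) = 1.32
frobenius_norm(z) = 1.56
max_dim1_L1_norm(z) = 1.44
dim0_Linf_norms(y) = [0.49, 0.42, 0.4]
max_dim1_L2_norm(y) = 0.52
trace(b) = 1.70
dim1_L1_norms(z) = [1.3, 1.44, 1.18]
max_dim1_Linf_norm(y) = 0.49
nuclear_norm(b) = 3.17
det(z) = -0.26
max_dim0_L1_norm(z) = 1.99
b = z + y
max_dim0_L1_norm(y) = 0.75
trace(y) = 1.31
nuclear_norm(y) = 1.31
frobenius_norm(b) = 2.00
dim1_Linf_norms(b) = [0.88, 1.2, 0.92]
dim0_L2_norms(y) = [0.52, 0.48, 0.45]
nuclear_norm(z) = 2.37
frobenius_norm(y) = 0.84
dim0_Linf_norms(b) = [0.88, 0.92, 1.2]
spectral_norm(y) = 0.72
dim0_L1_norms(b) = [1.14, 1.75, 1.86]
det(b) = -0.85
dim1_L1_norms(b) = [1.55, 1.95, 1.25]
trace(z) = 0.39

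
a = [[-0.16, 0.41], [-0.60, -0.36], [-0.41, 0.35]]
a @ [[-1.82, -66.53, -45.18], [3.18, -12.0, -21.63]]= [[1.60, 5.72, -1.64], [-0.05, 44.24, 34.89], [1.86, 23.08, 10.95]]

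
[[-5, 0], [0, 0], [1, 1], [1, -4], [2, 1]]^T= [[-5, 0, 1, 1, 2], [0, 0, 1, -4, 1]]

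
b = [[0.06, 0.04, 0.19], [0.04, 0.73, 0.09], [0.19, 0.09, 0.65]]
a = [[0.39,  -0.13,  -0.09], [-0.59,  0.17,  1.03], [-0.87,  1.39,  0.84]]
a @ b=[[0.00, -0.09, 0.00], [0.17, 0.19, 0.57], [0.16, 1.06, 0.51]]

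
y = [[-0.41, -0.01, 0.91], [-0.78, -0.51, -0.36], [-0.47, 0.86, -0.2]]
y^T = [[-0.41, -0.78, -0.47], [-0.01, -0.51, 0.86], [0.91, -0.36, -0.2]]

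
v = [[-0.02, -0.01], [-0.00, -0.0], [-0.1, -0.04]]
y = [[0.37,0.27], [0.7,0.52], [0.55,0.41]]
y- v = [[0.39, 0.28],[0.7, 0.52],[0.65, 0.45]]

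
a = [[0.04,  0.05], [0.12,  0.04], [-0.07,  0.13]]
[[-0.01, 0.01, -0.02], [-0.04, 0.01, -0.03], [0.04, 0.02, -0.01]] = a@ [[-0.33, 0.01, -0.21], [0.1, 0.18, -0.16]]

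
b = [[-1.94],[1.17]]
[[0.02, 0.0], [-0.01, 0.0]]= b @ [[-0.01, -0.0]]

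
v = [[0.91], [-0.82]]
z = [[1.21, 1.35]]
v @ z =[[1.10, 1.23], [-0.99, -1.11]]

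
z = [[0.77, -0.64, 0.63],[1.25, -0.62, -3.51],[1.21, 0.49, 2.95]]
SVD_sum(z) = [[-0.01, 0.08, 0.50], [0.08, -0.55, -3.55], [-0.07, 0.45, 2.93]] + [[0.89, -0.17, 0.05], [1.14, -0.21, 0.06], [1.23, -0.23, 0.06]] + [[-0.11, -0.55, 0.08], [0.03, 0.14, -0.02], [0.05, 0.27, -0.04]]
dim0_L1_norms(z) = [3.23, 1.75, 7.09]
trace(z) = 3.10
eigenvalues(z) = [(3.14+0j), (-0.02+1.36j), (-0.02-1.36j)]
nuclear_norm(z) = 7.26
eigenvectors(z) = [[-0.35+0.00j, (-0.13-0.39j), (-0.13+0.39j)], [(0.57+0j), (-0.88+0j), -0.88-0.00j], [-0.74+0.00j, (0.1+0.21j), (0.1-0.21j)]]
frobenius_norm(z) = 5.11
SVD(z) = [[0.11, 0.47, -0.88], [-0.77, 0.60, 0.23], [0.63, 0.65, 0.42]] @ diag([4.682496074149171, 1.930882885719482, 0.6473189300593739]) @ [[-0.02, 0.15, 0.99], [0.98, -0.18, 0.05], [0.19, 0.97, -0.15]]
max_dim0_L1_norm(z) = 7.09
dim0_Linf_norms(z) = [1.25, 0.64, 3.51]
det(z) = 5.85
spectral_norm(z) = 4.68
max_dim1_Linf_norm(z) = 3.51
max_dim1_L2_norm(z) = 3.78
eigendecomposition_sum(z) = [[(0.65+0j), 0.05+0.00j, (1.22+0j)], [-1.06-0.00j, -0.08+0.00j, -2.00+0.00j], [(1.37+0j), 0.10+0.00j, (2.58+0j)]] + [[(0.06+0.54j), -0.34-0.02j, -0.30-0.27j], [1.15+0.25j, -0.27+0.70j, -0.76+0.42j], [(-0.08-0.3j), (0.19-0.02j), (0.19+0.13j)]] + [[(0.06-0.54j), -0.34+0.02j, (-0.3+0.27j)], [(1.15-0.25j), -0.27-0.70j, (-0.76-0.42j)], [-0.08+0.30j, (0.19+0.02j), (0.19-0.13j)]]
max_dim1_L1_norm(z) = 5.38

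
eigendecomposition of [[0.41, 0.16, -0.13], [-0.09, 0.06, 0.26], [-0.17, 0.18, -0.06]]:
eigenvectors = [[-0.54, -0.47, 0.29],[0.66, 0.70, -0.56],[0.52, 0.54, 0.78]]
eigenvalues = [0.34, 0.32, -0.25]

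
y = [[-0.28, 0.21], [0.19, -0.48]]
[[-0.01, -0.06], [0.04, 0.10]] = y @[[-0.03, 0.09], [-0.09, -0.18]]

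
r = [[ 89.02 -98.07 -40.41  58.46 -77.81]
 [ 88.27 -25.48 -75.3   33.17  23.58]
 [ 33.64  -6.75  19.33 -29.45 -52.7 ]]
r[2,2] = 19.33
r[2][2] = 19.33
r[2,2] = 19.33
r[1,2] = -75.3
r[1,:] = [88.27, -25.48, -75.3, 33.17, 23.58]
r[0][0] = 89.02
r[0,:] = [89.02, -98.07, -40.41, 58.46, -77.81]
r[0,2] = -40.41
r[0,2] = -40.41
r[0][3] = 58.46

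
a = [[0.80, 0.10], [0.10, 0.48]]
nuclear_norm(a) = 1.28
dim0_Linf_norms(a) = [0.8, 0.48]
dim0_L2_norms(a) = [0.81, 0.49]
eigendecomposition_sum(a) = [[0.77, 0.22], [0.22, 0.06]] + [[0.03, -0.12], [-0.12, 0.42]]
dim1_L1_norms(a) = [0.9, 0.58]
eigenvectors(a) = [[0.96, -0.28], [0.28, 0.96]]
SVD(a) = [[-0.96, -0.28], [-0.28, 0.96]] @ diag([0.8286796226411319, 0.45132037735886793]) @ [[-0.96,-0.28], [-0.28,0.96]]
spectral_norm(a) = 0.83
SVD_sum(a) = [[0.77,0.22], [0.22,0.06]] + [[0.03, -0.12],[-0.12, 0.42]]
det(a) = 0.37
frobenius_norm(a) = 0.94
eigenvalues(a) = [0.83, 0.45]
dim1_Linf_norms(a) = [0.8, 0.48]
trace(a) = 1.28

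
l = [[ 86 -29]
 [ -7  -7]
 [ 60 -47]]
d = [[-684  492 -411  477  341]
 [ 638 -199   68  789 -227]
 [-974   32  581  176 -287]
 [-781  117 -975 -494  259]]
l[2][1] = -47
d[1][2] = 68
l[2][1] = -47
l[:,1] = [-29, -7, -47]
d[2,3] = 176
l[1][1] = -7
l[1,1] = -7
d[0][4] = 341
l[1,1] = -7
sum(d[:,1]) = 442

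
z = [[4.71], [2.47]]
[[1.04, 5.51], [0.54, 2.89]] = z @ [[0.22,1.17]]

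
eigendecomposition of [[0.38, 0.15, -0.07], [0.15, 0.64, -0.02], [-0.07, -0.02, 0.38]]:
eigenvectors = [[-0.43,  -0.81,  -0.4], [-0.89,  0.31,  0.33], [0.14,  -0.50,  0.85]]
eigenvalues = [0.72, 0.28, 0.41]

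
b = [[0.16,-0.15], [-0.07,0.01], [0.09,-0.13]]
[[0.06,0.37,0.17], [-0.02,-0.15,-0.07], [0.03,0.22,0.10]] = b@[[0.33, 2.12, 0.99], [-0.03, -0.22, -0.10]]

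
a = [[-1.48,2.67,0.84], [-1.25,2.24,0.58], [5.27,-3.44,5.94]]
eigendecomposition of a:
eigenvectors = [[-0.14, 0.78, 0.71], [-0.10, 0.48, 0.64], [-0.99, -0.40, -0.29]]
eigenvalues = [6.34, -0.25, 0.61]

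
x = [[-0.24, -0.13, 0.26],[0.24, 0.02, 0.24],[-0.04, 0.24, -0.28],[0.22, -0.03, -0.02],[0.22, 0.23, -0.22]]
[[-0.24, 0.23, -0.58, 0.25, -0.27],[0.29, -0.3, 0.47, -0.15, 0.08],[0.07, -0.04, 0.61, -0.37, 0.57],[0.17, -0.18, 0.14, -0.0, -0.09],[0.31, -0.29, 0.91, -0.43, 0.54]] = x@ [[0.9, -0.92, 1.16, -0.28, -0.06], [0.74, -0.62, 3.35, -1.81, 2.56], [0.26, -0.26, 0.51, -0.20, 0.17]]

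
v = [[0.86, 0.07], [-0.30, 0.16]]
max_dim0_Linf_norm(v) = 0.86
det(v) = 0.16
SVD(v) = [[-0.95, 0.33],  [0.33, 0.95]] @ diag([0.9109260212265313, 0.1741085404349855]) @ [[-1.0, -0.02], [-0.02, 1.00]]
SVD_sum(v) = [[0.86, 0.01], [-0.3, -0.00]] + [[-0.0, 0.06], [-0.0, 0.16]]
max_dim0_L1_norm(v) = 1.16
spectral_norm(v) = 0.91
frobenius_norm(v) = 0.93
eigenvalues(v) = [0.83, 0.19]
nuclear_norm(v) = 1.09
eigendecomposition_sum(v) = [[0.87,0.09], [-0.39,-0.04]] + [[-0.01, -0.02], [0.09, 0.20]]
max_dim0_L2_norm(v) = 0.91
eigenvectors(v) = [[0.91,-0.1], [-0.41,0.99]]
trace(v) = 1.02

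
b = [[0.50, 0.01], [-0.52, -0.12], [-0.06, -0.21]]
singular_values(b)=[0.73, 0.21]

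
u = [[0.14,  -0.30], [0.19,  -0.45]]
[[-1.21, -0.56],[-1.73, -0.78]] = u @ [[-4.24, -2.82], [2.06, 0.55]]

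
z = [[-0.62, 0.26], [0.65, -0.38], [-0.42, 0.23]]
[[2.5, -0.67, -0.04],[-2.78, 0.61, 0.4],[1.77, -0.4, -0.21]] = z @ [[-3.38, 1.44, -1.32], [1.54, 0.87, -3.31]]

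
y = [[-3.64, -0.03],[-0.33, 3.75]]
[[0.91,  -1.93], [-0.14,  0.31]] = y@[[-0.25, 0.53], [-0.06, 0.13]]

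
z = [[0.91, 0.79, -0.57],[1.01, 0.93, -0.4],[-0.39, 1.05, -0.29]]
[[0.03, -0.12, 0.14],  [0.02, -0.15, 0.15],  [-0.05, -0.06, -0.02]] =z@[[0.04,-0.07,0.12], [-0.04,-0.09,0.01], [-0.04,-0.02,-0.04]]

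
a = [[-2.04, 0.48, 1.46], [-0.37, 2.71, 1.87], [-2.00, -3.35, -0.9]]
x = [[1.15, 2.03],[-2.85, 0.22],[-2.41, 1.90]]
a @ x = [[-7.23, -1.26], [-12.66, 3.4], [9.42, -6.51]]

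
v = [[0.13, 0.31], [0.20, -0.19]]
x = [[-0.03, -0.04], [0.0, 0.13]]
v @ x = [[-0.0, 0.04],[-0.01, -0.03]]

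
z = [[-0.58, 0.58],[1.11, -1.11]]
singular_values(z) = [1.77, 0.0]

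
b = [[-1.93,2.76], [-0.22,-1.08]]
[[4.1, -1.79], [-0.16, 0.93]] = b@[[-1.48, -0.23], [0.45, -0.81]]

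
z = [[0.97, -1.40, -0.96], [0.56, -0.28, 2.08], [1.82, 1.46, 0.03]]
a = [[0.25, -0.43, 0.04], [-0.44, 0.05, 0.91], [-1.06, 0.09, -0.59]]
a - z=[[-0.72, 0.97, 1.0], [-1.00, 0.33, -1.17], [-2.88, -1.37, -0.62]]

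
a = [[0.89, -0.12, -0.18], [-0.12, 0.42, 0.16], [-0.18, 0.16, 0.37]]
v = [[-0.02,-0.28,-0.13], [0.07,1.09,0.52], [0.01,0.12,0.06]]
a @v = [[-0.03, -0.4, -0.19],[0.03, 0.51, 0.24],[0.02, 0.27, 0.13]]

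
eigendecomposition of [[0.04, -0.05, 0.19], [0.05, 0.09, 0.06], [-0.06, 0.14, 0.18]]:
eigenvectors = [[(0.83+0j), 0.83-0.00j, 0.55+0.00j], [0.03-0.39j, (0.03+0.39j), (0.48+0j)], [0.01+0.39j, (0.01-0.39j), 0.68+0.00j]]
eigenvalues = [(0.04+0.11j), (0.04-0.11j), (0.23+0j)]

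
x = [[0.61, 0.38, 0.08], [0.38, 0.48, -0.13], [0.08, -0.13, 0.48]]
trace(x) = 1.57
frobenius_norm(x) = 1.08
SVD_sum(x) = [[0.53, 0.46, -0.04], [0.46, 0.40, -0.03], [-0.04, -0.03, 0.00]] + [[0.04, -0.04, 0.14], [-0.04, 0.03, -0.12], [0.14, -0.12, 0.46]] + [[0.03, -0.04, -0.02], [-0.04, 0.05, 0.03], [-0.02, 0.03, 0.01]]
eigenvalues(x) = [0.1, 0.93, 0.54]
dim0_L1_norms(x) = [1.07, 0.99, 0.69]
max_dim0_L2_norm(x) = 0.72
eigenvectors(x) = [[0.59,-0.76,0.28], [-0.72,-0.65,-0.25], [-0.37,0.05,0.93]]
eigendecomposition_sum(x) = [[0.03, -0.04, -0.02], [-0.04, 0.05, 0.03], [-0.02, 0.03, 0.01]] + [[0.53, 0.46, -0.04], [0.46, 0.40, -0.03], [-0.04, -0.03, 0.0]] + [[0.04, -0.04, 0.14], [-0.04, 0.03, -0.12], [0.14, -0.12, 0.46]]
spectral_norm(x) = 0.93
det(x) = 0.05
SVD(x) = [[-0.76, 0.28, -0.59],[-0.65, -0.25, 0.72],[0.05, 0.93, 0.37]] @ diag([0.9317358081580085, 0.5387656481190689, 0.09949854372292237]) @ [[-0.76,-0.65,0.05], [0.28,-0.25,0.93], [-0.59,0.72,0.37]]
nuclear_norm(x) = 1.57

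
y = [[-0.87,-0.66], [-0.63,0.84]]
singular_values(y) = [1.09, 1.05]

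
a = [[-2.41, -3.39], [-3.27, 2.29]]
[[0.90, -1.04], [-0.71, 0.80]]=a @[[0.02, -0.02],[-0.28, 0.32]]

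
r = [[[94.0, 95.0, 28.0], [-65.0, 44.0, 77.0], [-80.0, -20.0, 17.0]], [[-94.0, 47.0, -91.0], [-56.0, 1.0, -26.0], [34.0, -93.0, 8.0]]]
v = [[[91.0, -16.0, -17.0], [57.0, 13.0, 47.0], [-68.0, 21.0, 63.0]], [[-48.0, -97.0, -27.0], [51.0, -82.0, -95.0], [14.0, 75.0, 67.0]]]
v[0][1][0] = 57.0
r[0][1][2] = 77.0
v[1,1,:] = [51.0, -82.0, -95.0]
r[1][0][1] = 47.0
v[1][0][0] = -48.0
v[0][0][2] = -17.0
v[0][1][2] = 47.0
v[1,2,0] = 14.0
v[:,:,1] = [[-16.0, 13.0, 21.0], [-97.0, -82.0, 75.0]]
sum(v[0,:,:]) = 191.0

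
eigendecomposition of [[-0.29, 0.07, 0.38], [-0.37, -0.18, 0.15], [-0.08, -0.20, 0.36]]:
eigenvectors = [[(0.2-0.54j), 0.20+0.54j, (0.5+0j)], [(0.77+0j), 0.77-0.00j, (-0.11+0j)], [0.27+0.05j, (0.27-0.05j), 0.86+0.00j]]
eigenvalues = [(-0.22+0.27j), (-0.22-0.27j), (0.34+0j)]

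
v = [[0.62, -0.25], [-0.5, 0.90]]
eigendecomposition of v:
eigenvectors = [[-0.72, 0.43], [-0.69, -0.90]]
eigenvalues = [0.38, 1.14]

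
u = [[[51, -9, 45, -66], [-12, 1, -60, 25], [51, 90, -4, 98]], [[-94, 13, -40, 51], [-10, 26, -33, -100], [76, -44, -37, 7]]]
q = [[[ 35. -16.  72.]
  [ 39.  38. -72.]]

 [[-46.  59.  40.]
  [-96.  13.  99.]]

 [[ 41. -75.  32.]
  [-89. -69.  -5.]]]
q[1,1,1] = 13.0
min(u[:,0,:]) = -94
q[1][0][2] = 40.0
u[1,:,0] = [-94, -10, 76]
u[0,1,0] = -12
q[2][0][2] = 32.0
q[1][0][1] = 59.0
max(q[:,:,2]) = 99.0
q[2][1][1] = -69.0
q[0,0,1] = -16.0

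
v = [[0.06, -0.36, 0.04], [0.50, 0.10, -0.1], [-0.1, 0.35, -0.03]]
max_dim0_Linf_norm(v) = 0.5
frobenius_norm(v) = 0.73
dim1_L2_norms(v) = [0.37, 0.52, 0.37]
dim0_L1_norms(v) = [0.66, 0.81, 0.17]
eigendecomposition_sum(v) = [[(0.03+0.2j), (-0.18+0.02j), 0.02-0.04j], [0.25-0.06j, 0.05+0.23j, (-0.05-0.02j)], [-0.05-0.19j, (0.17-0.04j), -0.02+0.04j]] + [[0.03-0.20j, (-0.18-0.02j), (0.02+0.04j)], [(0.25+0.06j), (0.05-0.23j), -0.05+0.02j], [(-0.05+0.19j), 0.17+0.04j, -0.02-0.04j]] + [[0.00+0.00j,0.00-0.00j,0.00+0.00j], [0.00+0.00j,0.00-0.00j,0.00+0.00j], [0j,-0j,0.00+0.00j]]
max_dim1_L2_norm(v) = 0.52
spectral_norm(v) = 0.52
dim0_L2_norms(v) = [0.51, 0.51, 0.11]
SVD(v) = [[-0.19,0.68,0.7], [-0.95,-0.32,0.06], [0.26,-0.65,0.71]] @ diag([0.5209222078050733, 0.5165642643784721, 0.001189194103531614]) @ [[-0.98, 0.13, 0.15], [-0.10, -0.98, 0.15], [0.17, 0.13, 0.98]]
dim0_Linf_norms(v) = [0.5, 0.36, 0.1]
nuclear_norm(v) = 1.04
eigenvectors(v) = [[(0.05-0.52j), (0.05+0.52j), 0.17+0.00j], [(-0.67+0j), -0.67-0.00j, 0.14+0.00j], [0.01+0.52j, (0.01-0.52j), 0.98+0.00j]]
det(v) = 0.00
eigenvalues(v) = [(0.06+0.46j), (0.06-0.46j), 0j]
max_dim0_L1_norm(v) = 0.81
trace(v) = 0.13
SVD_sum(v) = [[0.1, -0.01, -0.01], [0.48, -0.06, -0.07], [-0.13, 0.02, 0.02]] + [[-0.04,  -0.35,  0.05], [0.02,  0.16,  -0.03], [0.03,  0.33,  -0.05]] + [[0.0,0.00,0.00],[0.0,0.00,0.00],[0.00,0.0,0.0]]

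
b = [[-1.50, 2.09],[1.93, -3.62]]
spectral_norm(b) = 4.83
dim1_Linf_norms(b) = [2.09, 3.62]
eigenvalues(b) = [-0.29, -4.83]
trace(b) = -5.12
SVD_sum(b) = [[-1.29, 2.21], [2.06, -3.54]] + [[-0.21, -0.12], [-0.13, -0.08]]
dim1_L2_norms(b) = [2.57, 4.1]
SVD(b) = [[-0.53, 0.85],[0.85, 0.53]] @ diag([4.833627304438609, 0.2888720855076705]) @ [[0.50, -0.86], [-0.86, -0.5]]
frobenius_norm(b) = 4.84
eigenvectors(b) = [[0.87, -0.53], [0.50, 0.85]]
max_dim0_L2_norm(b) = 4.18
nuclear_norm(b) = 5.12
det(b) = 1.40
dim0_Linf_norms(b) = [1.93, 3.62]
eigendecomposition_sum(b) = [[-0.21,-0.13], [-0.12,-0.08]] + [[-1.29, 2.22], [2.05, -3.54]]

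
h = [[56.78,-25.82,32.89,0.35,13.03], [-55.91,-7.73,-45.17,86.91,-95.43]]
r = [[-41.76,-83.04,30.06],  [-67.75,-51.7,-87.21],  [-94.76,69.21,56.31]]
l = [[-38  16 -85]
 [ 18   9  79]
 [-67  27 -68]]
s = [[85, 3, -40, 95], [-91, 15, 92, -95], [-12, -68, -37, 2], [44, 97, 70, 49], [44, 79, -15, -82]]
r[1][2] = -87.21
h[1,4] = -95.43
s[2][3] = 2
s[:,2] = [-40, 92, -37, 70, -15]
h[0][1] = -25.82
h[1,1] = -7.73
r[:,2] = [30.06, -87.21, 56.31]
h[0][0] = 56.78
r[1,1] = -51.7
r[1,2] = -87.21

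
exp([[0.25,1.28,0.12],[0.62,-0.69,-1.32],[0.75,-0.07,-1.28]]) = [[1.57, 1.19, -0.45], [0.26, 0.70, -0.56], [0.54, 0.27, 0.21]]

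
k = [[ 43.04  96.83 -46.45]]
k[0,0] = 43.04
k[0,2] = -46.45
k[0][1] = 96.83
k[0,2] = -46.45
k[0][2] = -46.45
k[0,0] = 43.04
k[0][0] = 43.04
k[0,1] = 96.83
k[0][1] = 96.83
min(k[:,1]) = 96.83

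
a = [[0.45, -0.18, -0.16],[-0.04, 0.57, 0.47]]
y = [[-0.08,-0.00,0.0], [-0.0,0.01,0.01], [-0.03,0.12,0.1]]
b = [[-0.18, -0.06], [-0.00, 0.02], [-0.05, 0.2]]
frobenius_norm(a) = 0.90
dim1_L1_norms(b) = [0.24, 0.02, 0.25]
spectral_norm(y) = 0.16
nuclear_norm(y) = 0.24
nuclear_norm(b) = 0.40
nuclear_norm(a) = 1.21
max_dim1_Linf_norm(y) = 0.12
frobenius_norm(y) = 0.18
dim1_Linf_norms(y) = [0.08, 0.01, 0.12]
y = b @ a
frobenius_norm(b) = 0.28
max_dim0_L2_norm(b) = 0.21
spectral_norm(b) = 0.21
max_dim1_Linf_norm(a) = 0.57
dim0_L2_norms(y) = [0.09, 0.12, 0.1]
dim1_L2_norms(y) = [0.08, 0.01, 0.16]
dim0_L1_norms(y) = [0.11, 0.13, 0.11]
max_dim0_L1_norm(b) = 0.28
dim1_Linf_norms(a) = [0.45, 0.57]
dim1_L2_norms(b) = [0.19, 0.02, 0.21]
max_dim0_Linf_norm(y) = 0.12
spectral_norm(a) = 0.80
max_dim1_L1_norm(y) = 0.25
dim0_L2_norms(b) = [0.19, 0.21]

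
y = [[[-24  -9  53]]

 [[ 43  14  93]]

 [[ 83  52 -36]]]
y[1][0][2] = 93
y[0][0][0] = -24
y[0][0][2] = 53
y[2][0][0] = 83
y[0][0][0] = -24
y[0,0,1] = -9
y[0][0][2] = 53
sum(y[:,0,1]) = 57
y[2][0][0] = 83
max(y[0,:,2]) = 53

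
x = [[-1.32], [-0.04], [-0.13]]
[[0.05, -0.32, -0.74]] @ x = [[0.04]]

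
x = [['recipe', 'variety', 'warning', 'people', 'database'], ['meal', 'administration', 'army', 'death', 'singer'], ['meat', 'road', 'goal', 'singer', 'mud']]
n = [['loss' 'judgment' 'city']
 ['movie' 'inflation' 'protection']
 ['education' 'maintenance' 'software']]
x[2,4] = 'mud'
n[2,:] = ['education', 'maintenance', 'software']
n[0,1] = 'judgment'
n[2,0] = 'education'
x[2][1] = 'road'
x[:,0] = ['recipe', 'meal', 'meat']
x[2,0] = 'meat'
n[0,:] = ['loss', 'judgment', 'city']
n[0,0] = 'loss'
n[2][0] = 'education'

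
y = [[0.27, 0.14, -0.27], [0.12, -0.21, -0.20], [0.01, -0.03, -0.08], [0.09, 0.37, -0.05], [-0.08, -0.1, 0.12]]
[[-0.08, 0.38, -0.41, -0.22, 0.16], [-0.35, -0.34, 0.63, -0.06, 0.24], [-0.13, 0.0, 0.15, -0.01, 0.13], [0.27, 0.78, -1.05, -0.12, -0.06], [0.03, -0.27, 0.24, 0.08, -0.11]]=y@[[0.69,  -0.59,  -1.11,  -0.62,  -1.10], [0.76,  2.12,  -2.69,  -0.17,  -0.12], [1.38,  -0.88,  -0.97,  0.09,  -1.75]]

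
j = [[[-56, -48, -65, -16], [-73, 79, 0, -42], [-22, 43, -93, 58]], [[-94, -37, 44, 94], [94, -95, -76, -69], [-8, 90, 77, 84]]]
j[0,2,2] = -93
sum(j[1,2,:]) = 243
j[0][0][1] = -48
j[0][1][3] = -42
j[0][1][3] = -42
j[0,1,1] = 79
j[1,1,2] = -76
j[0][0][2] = -65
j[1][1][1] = -95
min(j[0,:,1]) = -48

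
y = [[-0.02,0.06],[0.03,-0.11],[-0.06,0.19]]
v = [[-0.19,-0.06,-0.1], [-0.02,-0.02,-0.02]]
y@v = [[0.0, -0.00, 0.0], [-0.0, 0.0, -0.00], [0.01, -0.00, 0.00]]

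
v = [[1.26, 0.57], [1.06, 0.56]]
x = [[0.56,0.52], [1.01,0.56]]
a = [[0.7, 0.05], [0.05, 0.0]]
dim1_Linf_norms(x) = [0.56, 1.01]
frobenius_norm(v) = 1.83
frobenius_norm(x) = 1.38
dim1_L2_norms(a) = [0.7, 0.05]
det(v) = 0.10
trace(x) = 1.12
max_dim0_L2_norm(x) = 1.15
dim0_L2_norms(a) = [0.7, 0.05]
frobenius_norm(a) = 0.70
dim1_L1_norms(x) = [1.08, 1.57]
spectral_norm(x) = 1.38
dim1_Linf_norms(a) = [0.7, 0.05]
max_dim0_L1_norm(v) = 2.32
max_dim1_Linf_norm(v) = 1.26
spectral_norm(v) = 1.83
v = x + a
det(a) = -0.00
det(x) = -0.21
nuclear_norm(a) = 0.71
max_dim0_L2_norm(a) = 0.7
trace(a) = 0.70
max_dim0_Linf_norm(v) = 1.26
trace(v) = 1.82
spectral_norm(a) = 0.70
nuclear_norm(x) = 1.53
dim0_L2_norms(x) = [1.15, 0.76]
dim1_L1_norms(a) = [0.75, 0.05]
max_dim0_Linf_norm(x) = 1.01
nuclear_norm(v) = 1.88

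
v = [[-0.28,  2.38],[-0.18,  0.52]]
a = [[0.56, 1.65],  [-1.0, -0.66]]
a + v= [[0.28, 4.03], [-1.18, -0.14]]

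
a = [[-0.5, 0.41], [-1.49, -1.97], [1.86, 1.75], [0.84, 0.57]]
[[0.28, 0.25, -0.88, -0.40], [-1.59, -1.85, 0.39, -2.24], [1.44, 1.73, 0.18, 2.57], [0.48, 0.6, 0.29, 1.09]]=a @ [[0.06, 0.17, 0.98, 1.07], [0.76, 0.81, -0.94, 0.33]]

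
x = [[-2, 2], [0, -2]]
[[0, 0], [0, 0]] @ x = [[0, 0], [0, 0]]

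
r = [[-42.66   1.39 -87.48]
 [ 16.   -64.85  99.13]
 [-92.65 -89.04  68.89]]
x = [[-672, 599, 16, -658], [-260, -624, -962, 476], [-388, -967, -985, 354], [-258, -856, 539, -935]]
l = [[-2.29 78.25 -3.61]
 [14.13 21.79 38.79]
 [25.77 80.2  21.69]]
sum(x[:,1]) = -1848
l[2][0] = 25.77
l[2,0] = 25.77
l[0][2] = -3.61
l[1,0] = 14.13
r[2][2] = 68.89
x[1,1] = -624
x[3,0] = -258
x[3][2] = 539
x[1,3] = 476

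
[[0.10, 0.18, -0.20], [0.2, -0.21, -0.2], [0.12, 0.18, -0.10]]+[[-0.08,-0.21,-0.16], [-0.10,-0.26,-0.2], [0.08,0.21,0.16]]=[[0.02, -0.03, -0.36],[0.1, -0.47, -0.40],[0.2, 0.39, 0.06]]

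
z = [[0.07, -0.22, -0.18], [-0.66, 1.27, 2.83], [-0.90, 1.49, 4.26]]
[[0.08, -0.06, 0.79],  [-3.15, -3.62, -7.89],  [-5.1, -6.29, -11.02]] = z@[[0.39, 1.96, -1.11], [0.93, 2.45, -2.29], [-1.44, -1.92, -2.02]]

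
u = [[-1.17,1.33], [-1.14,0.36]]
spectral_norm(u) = 2.07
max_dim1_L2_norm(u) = 1.77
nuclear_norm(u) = 2.60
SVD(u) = [[-0.84, -0.54], [-0.54, 0.84]] @ diag([2.0705876313889378, 0.5288353815121944]) @ [[0.77, -0.64], [-0.64, -0.77]]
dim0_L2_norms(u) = [1.63, 1.38]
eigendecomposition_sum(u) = [[(-0.58+0.32j), (0.66+0.28j)], [(-0.57-0.24j), 0.18+0.64j]] + [[-0.58-0.32j, (0.66-0.28j)], [-0.57+0.24j, (0.18-0.64j)]]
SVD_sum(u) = [[-1.35, 1.11], [-0.86, 0.7]] + [[0.18, 0.22], [-0.28, -0.34]]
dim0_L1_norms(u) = [2.31, 1.69]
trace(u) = -0.81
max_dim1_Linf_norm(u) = 1.33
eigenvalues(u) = [(-0.4+0.96j), (-0.4-0.96j)]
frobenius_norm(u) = 2.14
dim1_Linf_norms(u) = [1.33, 1.14]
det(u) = 1.09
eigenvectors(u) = [[(0.73+0j), (0.73-0j)],[(0.42+0.53j), (0.42-0.53j)]]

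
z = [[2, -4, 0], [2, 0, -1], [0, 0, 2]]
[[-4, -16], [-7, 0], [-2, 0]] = z@[[-4, 0], [-1, 4], [-1, 0]]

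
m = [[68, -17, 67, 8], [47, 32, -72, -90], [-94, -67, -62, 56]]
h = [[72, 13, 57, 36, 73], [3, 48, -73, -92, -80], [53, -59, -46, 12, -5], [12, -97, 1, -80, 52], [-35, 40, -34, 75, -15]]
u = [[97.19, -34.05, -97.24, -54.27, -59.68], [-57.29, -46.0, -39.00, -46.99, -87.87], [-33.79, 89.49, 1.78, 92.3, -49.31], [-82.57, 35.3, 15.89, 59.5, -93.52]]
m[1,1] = 32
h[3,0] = 12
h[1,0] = 3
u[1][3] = -46.99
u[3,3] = 59.5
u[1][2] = -39.0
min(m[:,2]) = -72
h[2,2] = -46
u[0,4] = -59.68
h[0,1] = 13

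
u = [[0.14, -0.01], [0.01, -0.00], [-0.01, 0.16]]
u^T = [[0.14, 0.01, -0.01],[-0.01, -0.0, 0.16]]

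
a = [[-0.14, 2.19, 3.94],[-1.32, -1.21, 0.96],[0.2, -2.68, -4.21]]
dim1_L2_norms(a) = [4.51, 2.03, 4.99]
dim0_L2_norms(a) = [1.34, 3.67, 5.85]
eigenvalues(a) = [(0.18+0j), (-2.87+1.82j), (-2.87-1.82j)]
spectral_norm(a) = 6.73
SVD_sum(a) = [[-0.20,2.28,3.88], [-0.01,0.14,0.24], [0.22,-2.52,-4.30]] + [[-0.03, -0.03, 0.02], [-1.30, -1.35, 0.73], [-0.10, -0.1, 0.05]] + [[0.09, -0.06, 0.04], [-0.01, 0.01, -0.00], [0.08, -0.05, 0.04]]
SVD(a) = [[-0.67, -0.02, 0.74], [-0.04, -1.0, -0.07], [0.74, -0.07, 0.67]] @ diag([6.731496583105989, 2.0193310607286836, 0.15217036113767657]) @ [[0.04, -0.51, -0.86], [0.65, 0.67, -0.36], [0.76, -0.54, 0.36]]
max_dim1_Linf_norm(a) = 4.21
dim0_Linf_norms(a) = [1.32, 2.68, 4.21]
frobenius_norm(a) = 7.03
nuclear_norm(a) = 8.90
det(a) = 2.07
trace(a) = -5.56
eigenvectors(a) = [[(0.79+0j), (-0.57-0.05j), (-0.57+0.05j)], [-0.51+0.00j, (-0.35-0.42j), (-0.35+0.42j)], [0.35+0.00j, 0.61+0.00j, 0.61-0.00j]]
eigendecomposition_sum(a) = [[0.12-0.00j, -0.01+0.00j, 0.11+0.00j], [-0.08+0.00j, 0.01+0.00j, (-0.07+0j)], [0.05-0.00j, -0.01+0.00j, (0.05+0j)]] + [[(-0.13+0.78j),(1.1+1.97j),(1.92+1.11j)], [-0.62+0.43j,(-0.61+2.06j),0.51+2.04j], [(0.07-0.84j),-1.34-2.00j,(-2.13-1.02j)]] + [[-0.13-0.78j, (1.1-1.97j), (1.92-1.11j)], [-0.62-0.43j, -0.61-2.06j, (0.51-2.04j)], [(0.07+0.84j), -1.34+2.00j, (-2.13+1.02j)]]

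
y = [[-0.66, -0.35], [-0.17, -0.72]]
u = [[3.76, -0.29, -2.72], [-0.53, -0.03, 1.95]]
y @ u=[[-2.3, 0.20, 1.11],[-0.26, 0.07, -0.94]]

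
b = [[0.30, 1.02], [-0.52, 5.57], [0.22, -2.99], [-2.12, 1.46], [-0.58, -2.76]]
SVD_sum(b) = [[-0.10, 0.98], [-0.57, 5.56], [0.31, -2.98], [-0.17, 1.66], [0.28, -2.67]] + [[0.4, 0.04], [0.05, 0.01], [-0.09, -0.01], [-1.95, -0.2], [-0.86, -0.09]]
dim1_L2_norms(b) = [1.06, 5.59, 3.0, 2.57, 2.82]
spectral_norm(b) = 7.16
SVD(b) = [[-0.14, 0.18],  [-0.78, 0.02],  [0.42, -0.04],  [-0.23, -0.90],  [0.38, -0.39]] @ diag([7.158457961832315, 2.1796053791178656]) @ [[0.10, -0.99], [0.99, 0.10]]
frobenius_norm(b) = 7.48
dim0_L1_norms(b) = [3.74, 13.8]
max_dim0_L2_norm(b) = 7.12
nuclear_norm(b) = 9.34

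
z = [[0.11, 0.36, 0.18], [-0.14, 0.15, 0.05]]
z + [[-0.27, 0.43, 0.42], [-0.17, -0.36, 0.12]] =[[-0.16, 0.79, 0.6], [-0.31, -0.21, 0.17]]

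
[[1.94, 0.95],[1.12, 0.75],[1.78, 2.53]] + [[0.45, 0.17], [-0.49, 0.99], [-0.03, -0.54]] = [[2.39, 1.12], [0.63, 1.74], [1.75, 1.99]]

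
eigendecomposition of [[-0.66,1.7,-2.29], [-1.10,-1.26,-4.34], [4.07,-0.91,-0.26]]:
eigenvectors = [[-0.40+0.40j, -0.40-0.40j, (-0.16+0j)], [(-0.62+0j), (-0.62-0j), (0.87+0j)], [0.37+0.40j, (0.37-0.4j), 0.46+0.00j]]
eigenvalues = [(0.59+3.49j), (0.59-3.49j), (-3.36+0j)]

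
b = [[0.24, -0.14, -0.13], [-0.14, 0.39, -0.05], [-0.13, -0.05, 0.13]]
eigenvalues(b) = [0.0, 0.28, 0.48]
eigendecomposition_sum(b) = [[0.00, 0.00, 0.00],[0.0, 0.0, 0.0],[0.0, 0.00, 0.0]] + [[0.1,0.07,-0.11], [0.07,0.06,-0.08], [-0.11,-0.08,0.12]] + [[0.14, -0.22, -0.02], [-0.22, 0.33, 0.03], [-0.02, 0.03, 0.00]]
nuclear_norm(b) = 0.76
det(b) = 0.00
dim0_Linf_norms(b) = [0.24, 0.39, 0.13]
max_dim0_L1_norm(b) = 0.58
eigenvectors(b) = [[0.59, 0.59, 0.54],[0.31, 0.45, -0.84],[0.74, -0.67, -0.08]]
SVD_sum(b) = [[0.14,-0.22,-0.02], [-0.22,0.33,0.03], [-0.02,0.03,0.00]] + [[0.1, 0.07, -0.11], [0.07, 0.06, -0.08], [-0.11, -0.08, 0.12]] + [[0.0, 0.00, 0.0], [0.00, 0.00, 0.0], [0.0, 0.0, 0.00]]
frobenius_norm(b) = 0.55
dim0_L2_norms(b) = [0.31, 0.42, 0.19]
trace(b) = 0.76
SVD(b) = [[-0.54,-0.59,0.59],[0.84,-0.45,0.31],[0.08,0.67,0.74]] @ diag([0.4758118864427467, 0.2796106135566735, 0.004577500000579774]) @ [[-0.54, 0.84, 0.08], [-0.59, -0.45, 0.67], [0.59, 0.31, 0.74]]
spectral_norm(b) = 0.48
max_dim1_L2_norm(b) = 0.42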